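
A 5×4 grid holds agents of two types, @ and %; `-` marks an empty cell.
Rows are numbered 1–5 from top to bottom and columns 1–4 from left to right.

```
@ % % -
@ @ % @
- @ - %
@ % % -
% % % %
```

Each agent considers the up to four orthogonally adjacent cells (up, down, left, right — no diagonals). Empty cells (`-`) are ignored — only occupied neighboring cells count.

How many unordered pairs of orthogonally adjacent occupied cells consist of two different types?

8

Scan each occupied cell's neighbors to the right and below so each pair is counted once.
Row 1: @(1,1)–%(1,2)≠ @(1,1)–@(2,1)= %(1,2)–%(1,3)= %(1,2)–@(2,2)≠ %(1,3)–%(2,3)=  → 2/5 unlike.
Row 2: @(2,1)–@(2,2)= @(2,2)–%(2,3)≠ @(2,2)–@(3,2)= %(2,3)–@(2,4)≠ @(2,4)–%(3,4)≠  → 3/5 unlike.
Row 3: @(3,2)–%(4,2)≠  → 1/1 unlike.
Row 4: @(4,1)–%(4,2)≠ @(4,1)–%(5,1)≠ %(4,2)–%(4,3)= %(4,2)–%(5,2)= %(4,3)–%(5,3)=  → 2/5 unlike.
Row 5: %(5,1)–%(5,2)= %(5,2)–%(5,3)= %(5,3)–%(5,4)=  → 0/3 unlike.
Total adjacent occupied pairs: 19; unlike-type pairs: 8.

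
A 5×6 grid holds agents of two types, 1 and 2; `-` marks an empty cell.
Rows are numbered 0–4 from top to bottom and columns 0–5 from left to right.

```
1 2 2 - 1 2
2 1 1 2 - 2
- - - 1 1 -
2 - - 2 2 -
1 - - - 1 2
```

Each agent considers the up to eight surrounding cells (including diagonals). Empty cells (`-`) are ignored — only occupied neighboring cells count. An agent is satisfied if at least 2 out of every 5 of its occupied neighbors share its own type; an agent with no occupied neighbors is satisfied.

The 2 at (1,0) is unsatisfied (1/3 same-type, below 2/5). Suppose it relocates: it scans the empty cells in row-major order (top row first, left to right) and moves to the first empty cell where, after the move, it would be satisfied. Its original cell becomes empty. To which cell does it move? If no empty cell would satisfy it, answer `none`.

(0,3)

Vacating (1,0). Empty cells in order:
  (0,3): 2/4 same-type → satisfied — stop here.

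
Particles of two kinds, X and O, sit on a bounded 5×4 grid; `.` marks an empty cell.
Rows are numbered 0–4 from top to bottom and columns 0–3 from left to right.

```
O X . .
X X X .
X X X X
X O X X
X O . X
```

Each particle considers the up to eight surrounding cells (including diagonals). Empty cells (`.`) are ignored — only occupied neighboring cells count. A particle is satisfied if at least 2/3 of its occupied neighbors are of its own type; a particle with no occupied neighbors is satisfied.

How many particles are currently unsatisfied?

Row 0: (0,0)O 0/3 not · (0,1)X 3/4 satisfied
Row 1: (1,0)X 4/5 satisfied · (1,1)X 6/7 satisfied · (1,2)X 5/5 satisfied
Row 2: (2,0)X 4/5 satisfied · (2,1)X 7/8 satisfied · (2,2)X 6/7 satisfied · (2,3)X 4/4 satisfied
Row 3: (3,0)X 3/5 not · (3,1)O 1/7 not · (3,2)X 5/7 satisfied · (3,3)X 4/4 satisfied
Row 4: (4,0)X 1/3 not · (4,1)O 1/4 not · (4,3)X 2/2 satisfied
Unsatisfied: (0,0), (3,0), (3,1), (4,0), (4,1) — 5 in total.

5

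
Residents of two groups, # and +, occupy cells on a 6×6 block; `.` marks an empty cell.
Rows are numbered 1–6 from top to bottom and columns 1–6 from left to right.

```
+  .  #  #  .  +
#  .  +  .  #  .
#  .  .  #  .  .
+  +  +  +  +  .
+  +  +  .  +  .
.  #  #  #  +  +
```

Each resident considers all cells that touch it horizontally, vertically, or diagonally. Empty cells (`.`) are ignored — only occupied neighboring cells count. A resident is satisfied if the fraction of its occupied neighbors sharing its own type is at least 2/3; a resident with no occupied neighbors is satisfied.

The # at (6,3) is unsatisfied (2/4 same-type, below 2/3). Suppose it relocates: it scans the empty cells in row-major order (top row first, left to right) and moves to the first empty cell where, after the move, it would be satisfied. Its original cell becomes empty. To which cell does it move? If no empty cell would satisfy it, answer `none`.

(1,5)

Vacating (6,3). Empty cells in order:
  (1,2): 2/4 same-type → still unsatisfied.
  (1,5): 2/3 same-type → satisfied — stop here.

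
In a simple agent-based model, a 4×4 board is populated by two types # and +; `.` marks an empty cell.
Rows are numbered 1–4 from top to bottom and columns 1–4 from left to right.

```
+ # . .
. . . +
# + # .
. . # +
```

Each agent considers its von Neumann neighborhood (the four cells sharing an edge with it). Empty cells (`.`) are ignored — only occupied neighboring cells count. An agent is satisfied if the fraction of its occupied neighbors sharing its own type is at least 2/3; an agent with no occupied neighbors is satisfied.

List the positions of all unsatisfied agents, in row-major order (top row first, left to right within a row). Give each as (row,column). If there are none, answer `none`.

(1,1), (1,2), (3,1), (3,2), (3,3), (4,3), (4,4)

Row 1: (1,1)+ 0/1 unhappy · (1,2)# 0/1 unhappy
Row 2: (2,4)+ 0/0 ok
Row 3: (3,1)# 0/1 unhappy · (3,2)+ 0/2 unhappy · (3,3)# 1/2 unhappy
Row 4: (4,3)# 1/2 unhappy · (4,4)+ 0/1 unhappy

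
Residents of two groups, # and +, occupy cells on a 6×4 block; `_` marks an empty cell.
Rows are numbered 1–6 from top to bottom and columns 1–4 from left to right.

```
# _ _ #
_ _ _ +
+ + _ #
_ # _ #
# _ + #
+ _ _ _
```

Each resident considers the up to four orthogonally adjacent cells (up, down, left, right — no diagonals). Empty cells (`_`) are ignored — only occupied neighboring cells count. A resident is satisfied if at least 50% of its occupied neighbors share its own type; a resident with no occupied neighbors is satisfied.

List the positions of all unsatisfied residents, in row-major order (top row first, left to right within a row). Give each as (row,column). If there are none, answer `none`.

(1,1)# 0/0 satisfied
(1,4)# 0/1 not
(2,4)+ 0/2 not
(3,1)+ 1/1 satisfied
(3,2)+ 1/2 satisfied
(3,4)# 1/2 satisfied
(4,2)# 0/1 not
(4,4)# 2/2 satisfied
(5,1)# 0/1 not
(5,3)+ 0/1 not
(5,4)# 1/2 satisfied
(6,1)+ 0/1 not

(1,4), (2,4), (4,2), (5,1), (5,3), (6,1)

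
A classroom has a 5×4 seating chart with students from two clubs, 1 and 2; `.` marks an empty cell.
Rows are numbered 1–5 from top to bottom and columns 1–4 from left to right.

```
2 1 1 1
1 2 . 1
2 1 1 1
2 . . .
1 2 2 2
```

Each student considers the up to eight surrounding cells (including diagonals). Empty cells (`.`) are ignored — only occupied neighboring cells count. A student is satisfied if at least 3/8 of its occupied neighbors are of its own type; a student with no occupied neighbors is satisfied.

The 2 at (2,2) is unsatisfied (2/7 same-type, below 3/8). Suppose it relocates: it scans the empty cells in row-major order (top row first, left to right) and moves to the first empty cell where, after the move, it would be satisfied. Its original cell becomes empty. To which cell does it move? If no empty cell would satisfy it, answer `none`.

Vacating (2,2). Empty cells in order:
  (2,3): 0/7 same-type → still unsatisfied.
  (4,2): 4/7 same-type → satisfied — stop here.

(4,2)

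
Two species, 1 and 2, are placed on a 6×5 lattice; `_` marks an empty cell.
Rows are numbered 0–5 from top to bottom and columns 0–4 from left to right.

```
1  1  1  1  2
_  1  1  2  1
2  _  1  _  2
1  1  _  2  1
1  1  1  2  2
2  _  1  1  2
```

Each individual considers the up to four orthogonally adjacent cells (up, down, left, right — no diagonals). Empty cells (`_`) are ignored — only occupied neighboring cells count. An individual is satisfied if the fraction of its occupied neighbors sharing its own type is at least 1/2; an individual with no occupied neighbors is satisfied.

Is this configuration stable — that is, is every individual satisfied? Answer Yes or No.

No

(0,0)1 1/1 ok
(0,1)1 3/3 ok
(0,2)1 3/3 ok
(0,3)1 1/3 unhappy
(0,4)2 0/2 unhappy
(1,1)1 2/2 ok
(1,2)1 3/4 ok
(1,3)2 0/3 unhappy
(1,4)1 0/3 unhappy
(2,0)2 0/1 unhappy
(2,2)1 1/1 ok
(2,4)2 0/2 unhappy
(3,0)1 2/3 ok
(3,1)1 2/2 ok
(3,3)2 1/2 ok
(3,4)1 0/3 unhappy
(4,0)1 2/3 ok
(4,1)1 3/3 ok
(4,2)1 2/3 ok
(4,3)2 2/4 ok
(4,4)2 2/3 ok
(5,0)2 0/1 unhappy
(5,2)1 2/2 ok
(5,3)1 1/3 unhappy
(5,4)2 1/2 ok
For instance (0,3) has only 1/3 same-type neighbors, below 1/2.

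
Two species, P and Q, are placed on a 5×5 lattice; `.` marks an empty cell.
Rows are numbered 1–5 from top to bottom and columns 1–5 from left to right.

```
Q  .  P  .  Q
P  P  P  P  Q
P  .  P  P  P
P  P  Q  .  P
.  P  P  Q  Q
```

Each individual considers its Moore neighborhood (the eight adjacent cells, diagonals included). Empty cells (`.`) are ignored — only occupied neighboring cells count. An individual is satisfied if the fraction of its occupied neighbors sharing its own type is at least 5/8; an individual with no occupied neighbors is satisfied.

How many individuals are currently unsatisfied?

(1,1)Q 0/2 unhappy
(1,3)P 3/3 ok
(1,5)Q 1/2 unhappy
(2,1)P 2/3 ok
(2,2)P 5/6 ok
(2,3)P 5/5 ok
(2,4)P 5/7 ok
(2,5)Q 1/4 unhappy
(3,1)P 4/4 ok
(3,3)P 5/6 ok
(3,4)P 5/7 ok
(3,5)P 3/4 ok
(4,1)P 3/3 ok
(4,2)P 5/6 ok
(4,3)Q 1/6 unhappy
(4,5)P 2/4 unhappy
(5,2)P 3/4 ok
(5,3)P 2/4 unhappy
(5,4)Q 2/4 unhappy
(5,5)Q 1/2 unhappy
Unsatisfied: (1,1), (1,5), (2,5), (4,3), (4,5), (5,3), (5,4), (5,5) — 8 in total.

8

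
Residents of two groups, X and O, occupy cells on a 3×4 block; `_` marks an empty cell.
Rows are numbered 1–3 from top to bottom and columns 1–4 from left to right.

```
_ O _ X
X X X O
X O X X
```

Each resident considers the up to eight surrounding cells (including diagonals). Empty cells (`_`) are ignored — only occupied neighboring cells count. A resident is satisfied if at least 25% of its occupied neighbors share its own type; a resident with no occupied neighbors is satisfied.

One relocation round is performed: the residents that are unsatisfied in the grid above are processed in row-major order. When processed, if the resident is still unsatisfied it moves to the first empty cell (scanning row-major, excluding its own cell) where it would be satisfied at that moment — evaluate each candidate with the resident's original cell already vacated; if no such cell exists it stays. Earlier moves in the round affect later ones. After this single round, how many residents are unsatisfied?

Initially unsatisfied (in order): (1,2), (2,4), (3,2).
  (1,2) → (1,3).
  (2,4) → (1,2).
  (3,2) → (1,1).
Resulting grid:
O O O X
X X X _
X _ X X
All satisfied now.

0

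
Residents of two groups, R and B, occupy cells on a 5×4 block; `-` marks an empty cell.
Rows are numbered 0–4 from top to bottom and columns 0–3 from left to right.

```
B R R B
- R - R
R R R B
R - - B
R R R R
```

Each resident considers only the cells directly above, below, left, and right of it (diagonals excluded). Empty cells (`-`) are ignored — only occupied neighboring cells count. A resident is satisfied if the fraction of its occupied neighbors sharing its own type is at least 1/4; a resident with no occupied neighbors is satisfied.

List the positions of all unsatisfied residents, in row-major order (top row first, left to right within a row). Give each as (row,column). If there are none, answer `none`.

(0,0)B 0/1 unhappy
(0,1)R 2/3 ok
(0,2)R 1/2 ok
(0,3)B 0/2 unhappy
(1,1)R 2/2 ok
(1,3)R 0/2 unhappy
(2,0)R 2/2 ok
(2,1)R 3/3 ok
(2,2)R 1/2 ok
(2,3)B 1/3 ok
(3,0)R 2/2 ok
(3,3)B 1/2 ok
(4,0)R 2/2 ok
(4,1)R 2/2 ok
(4,2)R 2/2 ok
(4,3)R 1/2 ok

(0,0), (0,3), (1,3)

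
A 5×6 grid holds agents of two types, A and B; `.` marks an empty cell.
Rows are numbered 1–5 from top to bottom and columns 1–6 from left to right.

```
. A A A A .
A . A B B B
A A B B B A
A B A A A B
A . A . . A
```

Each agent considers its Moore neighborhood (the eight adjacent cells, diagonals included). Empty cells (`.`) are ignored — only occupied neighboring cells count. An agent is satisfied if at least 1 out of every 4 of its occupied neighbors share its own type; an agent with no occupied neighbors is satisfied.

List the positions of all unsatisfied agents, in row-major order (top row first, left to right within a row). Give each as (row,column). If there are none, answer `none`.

Row 1: (1,2)A 3/3 ✓ · (1,3)A 3/4 ✓ · (1,4)A 3/5 ✓ · (1,5)A 1/4 ✓
Row 2: (2,1)A 3/3 ✓ · (2,3)A 4/7 ✓ · (2,4)B 4/8 ✓ · (2,5)B 4/7 ✓ · (2,6)B 2/4 ✓
Row 3: (3,1)A 3/4 ✓ · (3,2)A 5/7 ✓ · (3,3)B 3/7 ✓ · (3,4)B 4/8 ✓ · (3,5)B 5/8 ✓ · (3,6)A 1/5 ✗
Row 4: (4,1)A 3/4 ✓ · (4,2)B 1/7 ✗ · (4,3)A 3/6 ✓ · (4,4)A 3/6 ✓ · (4,5)A 3/6 ✓ · (4,6)B 1/4 ✓
Row 5: (5,1)A 1/2 ✓ · (5,3)A 2/3 ✓ · (5,6)A 1/2 ✓

(3,6), (4,2)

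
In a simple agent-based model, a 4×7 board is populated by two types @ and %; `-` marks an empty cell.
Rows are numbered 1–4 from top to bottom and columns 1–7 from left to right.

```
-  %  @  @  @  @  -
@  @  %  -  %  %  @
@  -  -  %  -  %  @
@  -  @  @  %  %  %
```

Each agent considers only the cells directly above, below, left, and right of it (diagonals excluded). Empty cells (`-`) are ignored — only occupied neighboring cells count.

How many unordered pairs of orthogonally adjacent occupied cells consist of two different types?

Scan each occupied cell's neighbors to the right and below so each pair is counted once.
Row 1: %(1,2)–@(1,3)≠ %(1,2)–@(2,2)≠ @(1,3)–@(1,4)= @(1,3)–%(2,3)≠ @(1,4)–@(1,5)= @(1,5)–@(1,6)= @(1,5)–%(2,5)≠ @(1,6)–%(2,6)≠  → 5/8 unlike.
Row 2: @(2,1)–@(2,2)= @(2,1)–@(3,1)= @(2,2)–%(2,3)≠ %(2,5)–%(2,6)= %(2,6)–@(2,7)≠ %(2,6)–%(3,6)= @(2,7)–@(3,7)=  → 2/7 unlike.
Row 3: @(3,1)–@(4,1)= %(3,4)–@(4,4)≠ %(3,6)–@(3,7)≠ %(3,6)–%(4,6)= @(3,7)–%(4,7)≠  → 3/5 unlike.
Row 4: @(4,3)–@(4,4)= @(4,4)–%(4,5)≠ %(4,5)–%(4,6)= %(4,6)–%(4,7)=  → 1/4 unlike.
Total adjacent occupied pairs: 24; unlike-type pairs: 11.

11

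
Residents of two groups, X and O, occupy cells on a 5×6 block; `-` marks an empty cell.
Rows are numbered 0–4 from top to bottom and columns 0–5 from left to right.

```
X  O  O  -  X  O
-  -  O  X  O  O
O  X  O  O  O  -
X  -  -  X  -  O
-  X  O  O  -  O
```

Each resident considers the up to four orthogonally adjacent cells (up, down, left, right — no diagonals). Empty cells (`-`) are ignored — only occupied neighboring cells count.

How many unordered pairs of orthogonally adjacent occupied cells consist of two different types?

Scan each occupied cell's neighbors to the right and below so each pair is counted once.
From row 0: 3 unlike of 6 pairs (running 3/6).
From row 1: 3 unlike of 6 pairs (running 6/12).
From row 2: 4 unlike of 6 pairs (running 10/18).
From row 3: 1 unlike of 2 pairs (running 11/20).
From row 4: 1 unlike of 2 pairs (running 12/22).
Total adjacent occupied pairs: 22; unlike-type pairs: 12.

12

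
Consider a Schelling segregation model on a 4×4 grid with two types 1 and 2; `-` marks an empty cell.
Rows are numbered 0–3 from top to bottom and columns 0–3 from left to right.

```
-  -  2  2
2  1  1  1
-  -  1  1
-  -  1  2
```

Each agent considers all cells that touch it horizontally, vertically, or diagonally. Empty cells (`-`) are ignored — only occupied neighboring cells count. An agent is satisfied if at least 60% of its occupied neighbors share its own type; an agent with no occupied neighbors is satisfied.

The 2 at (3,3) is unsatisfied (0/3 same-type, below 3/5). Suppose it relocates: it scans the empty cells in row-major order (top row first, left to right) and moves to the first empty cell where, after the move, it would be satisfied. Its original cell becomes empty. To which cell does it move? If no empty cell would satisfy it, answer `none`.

Vacating (3,3). Empty cells in order:
  (0,0): 1/2 same-type → still unsatisfied.
  (0,1): 2/4 same-type → still unsatisfied.
  (2,0): 1/2 same-type → still unsatisfied.
  (2,1): 1/5 same-type → still unsatisfied.
  (3,0): 0/0 same-type → satisfied — stop here.

(3,0)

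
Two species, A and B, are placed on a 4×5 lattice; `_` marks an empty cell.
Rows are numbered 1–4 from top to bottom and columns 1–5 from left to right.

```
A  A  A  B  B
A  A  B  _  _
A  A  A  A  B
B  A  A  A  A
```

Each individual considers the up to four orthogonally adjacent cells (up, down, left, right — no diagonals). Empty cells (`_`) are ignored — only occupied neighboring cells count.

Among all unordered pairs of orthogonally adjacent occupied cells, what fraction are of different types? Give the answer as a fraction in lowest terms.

8/25

Scan each occupied cell's neighbors to the right and below so each pair is counted once.
From row 1: 2 unlike of 7 pairs (running 2/7).
From row 2: 2 unlike of 5 pairs (running 4/12).
From row 3: 3 unlike of 9 pairs (running 7/21).
From row 4: 1 unlike of 4 pairs (running 8/25).
Total adjacent occupied pairs: 25; unlike-type pairs: 8.
8/25 is already in lowest terms.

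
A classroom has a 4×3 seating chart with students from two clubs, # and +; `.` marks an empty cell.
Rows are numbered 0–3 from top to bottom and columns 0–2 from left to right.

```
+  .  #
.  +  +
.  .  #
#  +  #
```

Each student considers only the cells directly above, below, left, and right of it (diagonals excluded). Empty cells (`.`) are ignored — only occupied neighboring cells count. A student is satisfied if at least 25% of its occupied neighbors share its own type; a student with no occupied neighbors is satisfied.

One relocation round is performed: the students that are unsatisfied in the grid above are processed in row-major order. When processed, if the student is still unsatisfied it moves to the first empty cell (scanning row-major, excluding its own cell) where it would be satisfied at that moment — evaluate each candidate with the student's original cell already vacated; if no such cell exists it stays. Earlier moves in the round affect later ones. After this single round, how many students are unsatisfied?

Initially unsatisfied (in order): (0,2), (3,0), (3,1).
  (0,2) → (2,0).
  (3,0): now satisfied by earlier moves; stays.
  (3,1) → (0,1).
Resulting grid:
+ + .
. + +
# . #
# . #
All satisfied now.

0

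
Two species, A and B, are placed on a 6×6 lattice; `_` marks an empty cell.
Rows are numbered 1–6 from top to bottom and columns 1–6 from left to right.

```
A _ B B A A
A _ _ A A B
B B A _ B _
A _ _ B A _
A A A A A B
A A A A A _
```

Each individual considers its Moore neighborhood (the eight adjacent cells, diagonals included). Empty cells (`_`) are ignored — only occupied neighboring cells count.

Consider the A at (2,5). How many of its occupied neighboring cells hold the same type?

3

Occupied neighbors of (2,5): (1,4)=B, (1,5)=A, (1,6)=A, (2,4)=A, (2,6)=B, (3,5)=B.
Same type (A): 3 of 6.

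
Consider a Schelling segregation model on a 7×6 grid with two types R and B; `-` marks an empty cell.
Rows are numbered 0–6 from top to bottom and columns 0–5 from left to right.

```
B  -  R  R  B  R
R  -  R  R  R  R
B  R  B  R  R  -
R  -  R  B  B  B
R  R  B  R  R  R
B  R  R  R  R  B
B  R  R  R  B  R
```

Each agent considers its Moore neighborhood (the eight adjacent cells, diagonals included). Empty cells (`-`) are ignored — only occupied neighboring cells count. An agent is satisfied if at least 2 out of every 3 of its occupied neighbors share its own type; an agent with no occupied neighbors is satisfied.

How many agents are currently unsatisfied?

Row 0: (0,0)B 0/1 unhappy · (0,2)R 3/3 ok · (0,3)R 4/5 ok · (0,4)B 0/5 unhappy · (0,5)R 2/3 ok
Row 1: (1,0)R 1/3 unhappy · (1,2)R 5/6 ok · (1,3)R 6/8 ok · (1,4)R 6/7 ok · (1,5)R 3/4 ok
Row 2: (2,0)B 0/3 unhappy · (2,1)R 4/6 ok · (2,2)B 1/6 unhappy · (2,3)R 5/8 unhappy · (2,4)R 4/7 unhappy
Row 3: (3,0)R 3/4 ok · (3,2)R 4/7 unhappy · (3,3)B 3/8 unhappy · (3,4)B 2/7 unhappy · (3,5)B 1/4 unhappy
Row 4: (4,0)R 3/4 ok · (4,1)R 5/7 ok · (4,2)B 1/7 unhappy · (4,3)R 5/8 unhappy · (4,4)R 4/8 unhappy · (4,5)R 2/5 unhappy
Row 5: (5,0)B 1/5 unhappy · (5,1)R 5/8 unhappy · (5,2)R 7/8 ok · (5,3)R 6/8 ok · (5,4)R 6/8 ok · (5,5)B 1/5 unhappy
Row 6: (6,0)B 1/3 unhappy · (6,1)R 3/5 unhappy · (6,2)R 5/5 ok · (6,3)R 4/5 ok · (6,4)B 1/5 unhappy · (6,5)R 1/3 unhappy
Unsatisfied: (0,0), (0,4), (1,0), (2,0), (2,2), (2,3), (2,4), (3,2), (3,3), (3,4), (3,5), (4,2), (4,3), (4,4), (4,5), (5,0), (5,1), (5,5), (6,0), (6,1), (6,4), (6,5) — 22 in total.

22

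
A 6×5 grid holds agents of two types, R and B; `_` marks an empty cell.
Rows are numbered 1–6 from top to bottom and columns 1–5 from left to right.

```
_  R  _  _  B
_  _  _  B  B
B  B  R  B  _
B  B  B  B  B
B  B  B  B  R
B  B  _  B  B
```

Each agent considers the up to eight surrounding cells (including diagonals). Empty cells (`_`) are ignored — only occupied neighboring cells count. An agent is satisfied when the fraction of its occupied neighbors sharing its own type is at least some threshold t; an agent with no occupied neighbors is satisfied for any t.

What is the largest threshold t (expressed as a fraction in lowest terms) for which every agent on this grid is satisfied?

Row 1: (1,2)R — no occupied neighbors · (1,5)B 2/2
Row 2: (2,4)B 3/4 · (2,5)B 3/3
Row 3: (3,1)B 3/3 · (3,2)B 4/5 · (3,3)R 0/6 · (3,4)B 5/6
Row 4: (4,1)B 5/5 · (4,2)B 7/8 · (4,3)B 7/8 · (4,4)B 5/7 · (4,5)B 3/4
Row 5: (5,1)B 5/5 · (5,2)B 7/7 · (5,3)B 7/7 · (5,4)B 6/7 · (5,5)R 0/5
Row 6: (6,1)B 3/3 · (6,2)B 4/4 · (6,4)B 3/4 · (6,5)B 2/3
The smallest same-type fraction is 0/6 at (3,3), which reduces to 0/1. Any threshold above that leaves this agent unsatisfied.

0/1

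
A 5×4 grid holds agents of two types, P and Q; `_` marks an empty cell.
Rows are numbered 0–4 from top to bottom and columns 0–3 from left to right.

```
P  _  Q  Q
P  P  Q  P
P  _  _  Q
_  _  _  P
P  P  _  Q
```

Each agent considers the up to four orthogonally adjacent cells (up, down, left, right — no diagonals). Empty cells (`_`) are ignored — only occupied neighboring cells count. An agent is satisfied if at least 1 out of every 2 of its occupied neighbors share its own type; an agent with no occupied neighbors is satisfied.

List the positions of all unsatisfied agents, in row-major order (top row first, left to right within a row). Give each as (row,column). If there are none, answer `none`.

(0,0)P 1/1 ✓
(0,2)Q 2/2 ✓
(0,3)Q 1/2 ✓
(1,0)P 3/3 ✓
(1,1)P 1/2 ✓
(1,2)Q 1/3 ✗
(1,3)P 0/3 ✗
(2,0)P 1/1 ✓
(2,3)Q 0/2 ✗
(3,3)P 0/2 ✗
(4,0)P 1/1 ✓
(4,1)P 1/1 ✓
(4,3)Q 0/1 ✗

(1,2), (1,3), (2,3), (3,3), (4,3)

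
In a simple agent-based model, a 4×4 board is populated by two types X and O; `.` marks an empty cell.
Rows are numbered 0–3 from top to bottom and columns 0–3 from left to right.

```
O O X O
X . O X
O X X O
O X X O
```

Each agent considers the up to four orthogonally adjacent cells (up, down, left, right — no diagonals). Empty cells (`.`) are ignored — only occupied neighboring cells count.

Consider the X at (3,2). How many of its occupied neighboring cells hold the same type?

2

Occupied neighbors of (3,2): (2,2)=X, (3,1)=X, (3,3)=O.
Same type (X): 2 of 3.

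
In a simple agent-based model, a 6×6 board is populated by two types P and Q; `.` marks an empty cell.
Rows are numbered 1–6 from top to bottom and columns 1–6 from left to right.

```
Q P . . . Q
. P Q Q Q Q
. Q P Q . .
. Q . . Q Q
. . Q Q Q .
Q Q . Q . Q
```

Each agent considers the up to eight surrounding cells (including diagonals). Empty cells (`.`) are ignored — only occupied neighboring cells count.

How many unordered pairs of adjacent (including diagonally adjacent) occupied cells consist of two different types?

10

Scan each occupied cell's neighbors to the right and below (and the two forward diagonals) so each pair is counted once.
Row 1: Q(1,1)–P(1,2)≠ Q(1,1)–P(2,2)≠ P(1,2)–P(2,2)= P(1,2)–Q(2,3)≠ Q(1,6)–Q(2,6)= Q(1,6)–Q(2,5)=  → 3/6 unlike.
Row 2: P(2,2)–Q(2,3)≠ P(2,2)–Q(3,2)≠ P(2,2)–P(3,3)= Q(2,3)–Q(2,4)= Q(2,3)–P(3,3)≠ Q(2,3)–Q(3,4)= Q(2,3)–Q(3,2)= Q(2,4)–Q(2,5)= Q(2,4)–Q(3,4)= Q(2,4)–P(3,3)≠ Q(2,5)–Q(2,6)= Q(2,5)–Q(3,4)=  → 4/12 unlike.
Row 3: Q(3,2)–P(3,3)≠ Q(3,2)–Q(4,2)= P(3,3)–Q(3,4)≠ P(3,3)–Q(4,2)≠ Q(3,4)–Q(4,5)=  → 3/5 unlike.
Row 4: Q(4,2)–Q(5,3)= Q(4,5)–Q(4,6)= Q(4,5)–Q(5,5)= Q(4,5)–Q(5,4)= Q(4,6)–Q(5,5)=  → 0/5 unlike.
Row 5: Q(5,3)–Q(5,4)= Q(5,3)–Q(6,4)= Q(5,3)–Q(6,2)= Q(5,4)–Q(5,5)= Q(5,4)–Q(6,4)= Q(5,5)–Q(6,6)= Q(5,5)–Q(6,4)=  → 0/7 unlike.
Row 6: Q(6,1)–Q(6,2)=  → 0/1 unlike.
Total adjacent occupied pairs: 36; unlike-type pairs: 10.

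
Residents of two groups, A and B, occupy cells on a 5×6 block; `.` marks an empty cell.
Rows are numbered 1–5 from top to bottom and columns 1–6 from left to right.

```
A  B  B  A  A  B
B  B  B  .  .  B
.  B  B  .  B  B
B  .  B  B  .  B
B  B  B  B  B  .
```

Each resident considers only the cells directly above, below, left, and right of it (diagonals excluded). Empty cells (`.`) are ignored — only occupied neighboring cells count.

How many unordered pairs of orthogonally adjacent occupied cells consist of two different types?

Scan each occupied cell's neighbors to the right and below so each pair is counted once.
Row 1: A(1,1)–B(1,2)≠ A(1,1)–B(2,1)≠ B(1,2)–B(1,3)= B(1,2)–B(2,2)= B(1,3)–A(1,4)≠ B(1,3)–B(2,3)= A(1,4)–A(1,5)= A(1,5)–B(1,6)≠ B(1,6)–B(2,6)=  → 4/9 unlike.
Row 2: B(2,1)–B(2,2)= B(2,2)–B(2,3)= B(2,2)–B(3,2)= B(2,3)–B(3,3)= B(2,6)–B(3,6)=  → 0/5 unlike.
Row 3: B(3,2)–B(3,3)= B(3,3)–B(4,3)= B(3,5)–B(3,6)= B(3,6)–B(4,6)=  → 0/4 unlike.
Row 4: B(4,1)–B(5,1)= B(4,3)–B(4,4)= B(4,3)–B(5,3)= B(4,4)–B(5,4)=  → 0/4 unlike.
Row 5: B(5,1)–B(5,2)= B(5,2)–B(5,3)= B(5,3)–B(5,4)= B(5,4)–B(5,5)=  → 0/4 unlike.
Total adjacent occupied pairs: 26; unlike-type pairs: 4.

4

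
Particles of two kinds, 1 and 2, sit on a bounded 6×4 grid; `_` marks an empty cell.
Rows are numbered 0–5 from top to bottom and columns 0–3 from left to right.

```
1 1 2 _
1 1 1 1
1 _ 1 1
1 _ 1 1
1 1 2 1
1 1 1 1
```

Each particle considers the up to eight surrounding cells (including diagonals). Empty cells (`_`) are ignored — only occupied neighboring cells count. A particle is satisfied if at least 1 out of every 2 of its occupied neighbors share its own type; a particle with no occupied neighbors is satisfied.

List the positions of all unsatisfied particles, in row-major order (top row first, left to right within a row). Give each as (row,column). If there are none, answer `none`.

(0,0)1 3/3 ok
(0,1)1 4/5 ok
(0,2)2 0/4 unhappy
(1,0)1 4/4 ok
(1,1)1 6/7 ok
(1,2)1 5/6 ok
(1,3)1 3/4 ok
(2,0)1 3/3 ok
(2,2)1 6/6 ok
(2,3)1 5/5 ok
(3,0)1 3/3 ok
(3,2)1 5/6 ok
(3,3)1 4/5 ok
(4,0)1 4/4 ok
(4,1)1 6/7 ok
(4,2)2 0/7 unhappy
(4,3)1 4/5 ok
(5,0)1 3/3 ok
(5,1)1 4/5 ok
(5,2)1 4/5 ok
(5,3)1 2/3 ok

(0,2), (4,2)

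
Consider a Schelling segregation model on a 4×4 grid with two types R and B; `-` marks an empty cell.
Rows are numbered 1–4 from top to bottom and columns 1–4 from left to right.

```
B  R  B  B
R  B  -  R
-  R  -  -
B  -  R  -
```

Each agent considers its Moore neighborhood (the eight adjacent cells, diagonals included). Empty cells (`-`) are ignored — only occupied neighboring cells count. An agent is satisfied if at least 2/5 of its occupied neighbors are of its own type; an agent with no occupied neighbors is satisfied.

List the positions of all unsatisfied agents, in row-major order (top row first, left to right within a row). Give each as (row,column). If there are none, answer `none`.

(1,1), (1,2), (2,4), (4,1)

Row 1: (1,1)B 1/3 unhappy · (1,2)R 1/4 unhappy · (1,3)B 2/4 ok · (1,4)B 1/2 ok
Row 2: (2,1)R 2/4 ok · (2,2)B 2/5 ok · (2,4)R 0/2 unhappy
Row 3: (3,2)R 2/4 ok
Row 4: (4,1)B 0/1 unhappy · (4,3)R 1/1 ok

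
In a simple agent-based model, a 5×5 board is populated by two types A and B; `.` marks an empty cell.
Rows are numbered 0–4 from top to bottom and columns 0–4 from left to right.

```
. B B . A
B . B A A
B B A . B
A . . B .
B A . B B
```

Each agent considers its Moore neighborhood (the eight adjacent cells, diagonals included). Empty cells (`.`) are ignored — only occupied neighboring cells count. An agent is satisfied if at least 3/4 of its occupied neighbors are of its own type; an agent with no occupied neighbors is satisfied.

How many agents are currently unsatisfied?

11

(0,1)B 3/3 ✓
(0,2)B 2/3 ✗
(0,4)A 2/2 ✓
(1,0)B 3/3 ✓
(1,2)B 3/5 ✗
(1,3)A 3/6 ✗
(1,4)A 2/3 ✗
(2,0)B 2/3 ✗
(2,1)B 3/5 ✗
(2,2)A 1/4 ✗
(2,4)B 1/3 ✗
(3,0)A 1/4 ✗
(3,3)B 3/4 ✓
(4,0)B 0/2 ✗
(4,1)A 1/2 ✗
(4,3)B 2/2 ✓
(4,4)B 2/2 ✓
Unsatisfied: (0,2), (1,2), (1,3), (1,4), (2,0), (2,1), (2,2), (2,4), (3,0), (4,0), (4,1) — 11 in total.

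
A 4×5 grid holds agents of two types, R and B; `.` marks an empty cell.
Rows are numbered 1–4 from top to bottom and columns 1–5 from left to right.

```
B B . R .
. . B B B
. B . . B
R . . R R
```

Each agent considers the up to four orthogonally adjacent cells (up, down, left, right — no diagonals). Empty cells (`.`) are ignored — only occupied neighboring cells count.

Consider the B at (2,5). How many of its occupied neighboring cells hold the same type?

Occupied neighbors of (2,5): (3,5)=B, (2,4)=B.
Same type (B): 2 of 2.

2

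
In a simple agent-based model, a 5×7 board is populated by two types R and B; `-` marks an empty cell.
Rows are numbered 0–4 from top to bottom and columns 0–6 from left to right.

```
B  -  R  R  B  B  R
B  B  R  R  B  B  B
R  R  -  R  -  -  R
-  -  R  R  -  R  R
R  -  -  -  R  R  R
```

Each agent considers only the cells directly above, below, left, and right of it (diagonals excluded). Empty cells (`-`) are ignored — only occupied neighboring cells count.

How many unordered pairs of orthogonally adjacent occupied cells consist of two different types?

8

Scan each occupied cell's neighbors to the right and below so each pair is counted once.
Row 0: B(0,0)–B(1,0)= R(0,2)–R(0,3)= R(0,2)–R(1,2)= R(0,3)–B(0,4)≠ R(0,3)–R(1,3)= B(0,4)–B(0,5)= B(0,4)–B(1,4)= B(0,5)–R(0,6)≠ B(0,5)–B(1,5)= R(0,6)–B(1,6)≠  → 3/10 unlike.
Row 1: B(1,0)–B(1,1)= B(1,0)–R(2,0)≠ B(1,1)–R(1,2)≠ B(1,1)–R(2,1)≠ R(1,2)–R(1,3)= R(1,3)–B(1,4)≠ R(1,3)–R(2,3)= B(1,4)–B(1,5)= B(1,5)–B(1,6)= B(1,6)–R(2,6)≠  → 5/10 unlike.
Row 2: R(2,0)–R(2,1)= R(2,3)–R(3,3)= R(2,6)–R(3,6)=  → 0/3 unlike.
Row 3: R(3,2)–R(3,3)= R(3,5)–R(3,6)= R(3,5)–R(4,5)= R(3,6)–R(4,6)=  → 0/4 unlike.
Row 4: R(4,4)–R(4,5)= R(4,5)–R(4,6)=  → 0/2 unlike.
Total adjacent occupied pairs: 29; unlike-type pairs: 8.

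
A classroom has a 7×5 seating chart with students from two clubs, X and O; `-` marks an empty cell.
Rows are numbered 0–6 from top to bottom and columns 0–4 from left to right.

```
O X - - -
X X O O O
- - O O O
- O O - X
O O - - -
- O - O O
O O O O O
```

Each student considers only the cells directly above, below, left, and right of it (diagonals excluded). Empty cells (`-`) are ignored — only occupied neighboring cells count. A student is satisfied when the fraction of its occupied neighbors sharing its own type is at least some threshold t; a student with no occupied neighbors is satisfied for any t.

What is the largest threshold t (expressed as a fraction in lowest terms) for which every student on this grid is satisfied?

Row 0: (0,0)O 0/2 · (0,1)X 1/2
Row 1: (1,0)X 1/2 · (1,1)X 2/3 · (1,2)O 2/3 · (1,3)O 3/3 · (1,4)O 2/2
Row 2: (2,2)O 3/3 · (2,3)O 3/3 · (2,4)O 2/3
Row 3: (3,1)O 2/2 · (3,2)O 2/2 · (3,4)X 0/1
Row 4: (4,0)O 1/1 · (4,1)O 3/3
Row 5: (5,1)O 2/2 · (5,3)O 2/2 · (5,4)O 2/2
Row 6: (6,0)O 1/1 · (6,1)O 3/3 · (6,2)O 2/2 · (6,3)O 3/3 · (6,4)O 2/2
The smallest same-type fraction is 0/2 at (0,0), which reduces to 0/1. Any threshold above that leaves this student unsatisfied.

0/1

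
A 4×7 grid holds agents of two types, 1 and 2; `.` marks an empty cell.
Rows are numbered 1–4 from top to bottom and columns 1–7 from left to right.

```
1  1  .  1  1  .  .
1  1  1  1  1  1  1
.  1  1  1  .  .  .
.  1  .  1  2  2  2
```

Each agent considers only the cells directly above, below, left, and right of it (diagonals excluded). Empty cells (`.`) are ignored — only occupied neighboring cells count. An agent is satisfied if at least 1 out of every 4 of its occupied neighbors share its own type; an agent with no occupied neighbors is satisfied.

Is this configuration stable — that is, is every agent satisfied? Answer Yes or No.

Row 1: (1,1)1 2/2 ok · (1,2)1 2/2 ok · (1,4)1 2/2 ok · (1,5)1 2/2 ok
Row 2: (2,1)1 2/2 ok · (2,2)1 4/4 ok · (2,3)1 3/3 ok · (2,4)1 4/4 ok · (2,5)1 3/3 ok · (2,6)1 2/2 ok · (2,7)1 1/1 ok
Row 3: (3,2)1 3/3 ok · (3,3)1 3/3 ok · (3,4)1 3/3 ok
Row 4: (4,2)1 1/1 ok · (4,4)1 1/2 ok · (4,5)2 1/2 ok · (4,6)2 2/2 ok · (4,7)2 1/1 ok
All meet the threshold, so the configuration is stable.

Yes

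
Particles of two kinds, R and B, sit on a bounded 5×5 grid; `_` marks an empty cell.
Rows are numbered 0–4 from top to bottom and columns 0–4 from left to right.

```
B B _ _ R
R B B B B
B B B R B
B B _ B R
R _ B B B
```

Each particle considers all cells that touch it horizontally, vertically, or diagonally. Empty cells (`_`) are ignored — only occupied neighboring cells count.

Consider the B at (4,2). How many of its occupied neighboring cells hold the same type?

Occupied neighbors of (4,2): (3,1)=B, (3,3)=B, (4,3)=B.
Same type (B): 3 of 3.

3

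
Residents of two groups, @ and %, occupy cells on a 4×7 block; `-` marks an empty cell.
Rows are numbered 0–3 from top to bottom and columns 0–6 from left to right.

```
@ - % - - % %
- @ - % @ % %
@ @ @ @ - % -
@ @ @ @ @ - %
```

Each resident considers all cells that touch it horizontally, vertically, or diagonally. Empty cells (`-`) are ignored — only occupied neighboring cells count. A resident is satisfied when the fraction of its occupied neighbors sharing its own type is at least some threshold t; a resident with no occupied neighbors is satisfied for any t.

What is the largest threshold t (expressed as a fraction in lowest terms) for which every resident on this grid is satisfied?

Row 0: (0,0)@ 1/1 · (0,2)% 1/2 · (0,5)% 3/4 · (0,6)% 3/3
Row 1: (1,1)@ 4/5 · (1,3)% 1/4 · (1,4)@ 1/5 · (1,5)% 4/5 · (1,6)% 4/4
Row 2: (2,0)@ 4/4 · (2,1)@ 6/6 · (2,2)@ 6/7 · (2,3)@ 5/6 · (2,5)% 3/5
Row 3: (3,0)@ 3/3 · (3,1)@ 5/5 · (3,2)@ 5/5 · (3,3)@ 4/4 · (3,4)@ 2/3 · (3,6)% 1/1
The smallest same-type fraction is 1/5 at (1,4), which reduces to 1/5. Any threshold above that leaves this resident unsatisfied.

1/5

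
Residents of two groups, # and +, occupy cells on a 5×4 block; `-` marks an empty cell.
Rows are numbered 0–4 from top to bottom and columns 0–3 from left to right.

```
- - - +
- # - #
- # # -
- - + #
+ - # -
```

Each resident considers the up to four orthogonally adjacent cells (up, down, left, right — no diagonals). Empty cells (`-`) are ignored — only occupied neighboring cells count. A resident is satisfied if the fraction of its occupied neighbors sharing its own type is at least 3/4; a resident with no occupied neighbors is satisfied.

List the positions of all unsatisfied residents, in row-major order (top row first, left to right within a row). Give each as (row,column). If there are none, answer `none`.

(0,3)+ 0/1 not
(1,1)# 1/1 satisfied
(1,3)# 0/1 not
(2,1)# 2/2 satisfied
(2,2)# 1/2 not
(3,2)+ 0/3 not
(3,3)# 0/1 not
(4,0)+ 0/0 satisfied
(4,2)# 0/1 not

(0,3), (1,3), (2,2), (3,2), (3,3), (4,2)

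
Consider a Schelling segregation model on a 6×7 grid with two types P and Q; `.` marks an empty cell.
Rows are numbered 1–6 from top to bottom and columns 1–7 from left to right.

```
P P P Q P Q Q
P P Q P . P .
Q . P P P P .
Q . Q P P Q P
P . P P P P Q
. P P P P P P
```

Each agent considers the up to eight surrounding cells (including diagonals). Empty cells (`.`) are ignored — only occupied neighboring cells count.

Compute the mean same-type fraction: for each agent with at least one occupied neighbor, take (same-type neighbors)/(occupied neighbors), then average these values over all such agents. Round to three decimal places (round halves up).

Row 1: (1,1)P 3/3 · (1,2)P 4/5 · (1,3)P 3/5 · (1,4)Q 1/4 · (1,5)P 2/4 · (1,6)Q 1/3 · (1,7)Q 1/2
Row 2: (2,1)P 3/4 · (2,2)P 5/7 · (2,3)Q 1/7 · (2,4)P 5/7 · (2,6)P 3/5
Row 3: (3,1)Q 1/3 · (3,3)P 4/6 · (3,4)P 5/7 · (3,5)P 6/7 · (3,6)P 4/5
Row 4: (4,1)Q 1/2 · (4,3)Q 0/5 · (4,4)P 7/8 · (4,5)P 7/8 · (4,6)Q 1/7 · (4,7)P 2/4
Row 5: (5,1)P 1/2 · (5,3)P 5/6 · (5,4)P 7/8 · (5,5)P 7/8 · (5,6)P 6/8 · (5,7)Q 1/5
Row 6: (6,2)P 3/3 · (6,3)P 4/4 · (6,4)P 5/5 · (6,5)P 5/5 · (6,6)P 4/5 · (6,7)P 2/3
Sum over 35 agents: 3/3 + 4/5 + 3/5 + 1/4 + 2/4 + 1/3 + 1/2 + 3/4 + 5/7 + 1/7 + 5/7 + 3/5 + 1/3 + 4/6 + 5/7 + 6/7 + 4/5 + 1/2 + 0/5 + 7/8 + 7/8 + 1/7 + 2/4 + 1/2 + 5/6 + 7/8 + 7/8 + 6/8 + 1/5 + 3/3 + 4/4 + 5/5 + 5/5 + 4/5 + 2/3 = 9521/420; mean = 9521/420 ÷ 35 = 9521/14700 = 0.647687… → 0.648.

0.648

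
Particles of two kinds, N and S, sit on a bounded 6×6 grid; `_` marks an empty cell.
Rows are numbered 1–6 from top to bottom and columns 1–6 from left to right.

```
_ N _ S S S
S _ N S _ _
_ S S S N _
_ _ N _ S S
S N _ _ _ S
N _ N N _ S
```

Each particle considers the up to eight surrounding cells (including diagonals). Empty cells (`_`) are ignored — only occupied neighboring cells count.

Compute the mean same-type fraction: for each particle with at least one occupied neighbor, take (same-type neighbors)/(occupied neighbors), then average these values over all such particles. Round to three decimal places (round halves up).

0.620

(1,2)N 1/2
(1,4)S 2/3
(1,5)S 3/3
(1,6)S 1/1
(2,1)S 1/2
(2,3)N 1/6
(2,4)S 4/6
(3,2)S 2/4
(3,3)S 3/5
(3,4)S 3/6
(3,5)N 0/4
(4,3)N 1/4
(4,5)S 3/4
(4,6)S 2/3
(5,1)S 0/2
(5,2)N 3/4
(5,6)S 3/3
(6,1)N 1/2
(6,3)N 2/2
(6,4)N 1/1
(6,6)S 1/1
Sum over 21 particles: 1/2 + 2/3 + 3/3 + 1/1 + 1/2 + 1/6 + 4/6 + 2/4 + 3/5 + 3/6 + 0/4 + 1/4 + 3/4 + 2/3 + 0/2 + 3/4 + 3/3 + 1/2 + 2/2 + 1/1 + 1/1 = 781/60; mean = 781/60 ÷ 21 = 781/1260 = 0.619841… → 0.620.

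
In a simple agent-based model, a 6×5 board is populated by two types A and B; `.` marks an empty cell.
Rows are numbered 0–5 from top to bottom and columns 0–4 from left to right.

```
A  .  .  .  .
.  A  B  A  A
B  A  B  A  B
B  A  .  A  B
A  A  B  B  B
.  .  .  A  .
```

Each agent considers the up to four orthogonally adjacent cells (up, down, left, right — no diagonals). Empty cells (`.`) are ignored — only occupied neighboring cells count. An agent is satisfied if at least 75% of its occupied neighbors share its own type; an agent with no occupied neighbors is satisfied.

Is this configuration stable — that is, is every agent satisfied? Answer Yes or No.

Row 0: (0,0)A 0/0 ✓
Row 1: (1,1)A 1/2 ✗ · (1,2)B 1/3 ✗ · (1,3)A 2/3 ✗ · (1,4)A 1/2 ✗
Row 2: (2,0)B 1/2 ✗ · (2,1)A 2/4 ✗ · (2,2)B 1/3 ✗ · (2,3)A 2/4 ✗ · (2,4)B 1/3 ✗
Row 3: (3,0)B 1/3 ✗ · (3,1)A 2/3 ✗ · (3,3)A 1/3 ✗ · (3,4)B 2/3 ✗
Row 4: (4,0)A 1/2 ✗ · (4,1)A 2/3 ✗ · (4,2)B 1/2 ✗ · (4,3)B 2/4 ✗ · (4,4)B 2/2 ✓
Row 5: (5,3)A 0/1 ✗
For instance (1,1) has only 1/2 same-type neighbors, below 3/4.

No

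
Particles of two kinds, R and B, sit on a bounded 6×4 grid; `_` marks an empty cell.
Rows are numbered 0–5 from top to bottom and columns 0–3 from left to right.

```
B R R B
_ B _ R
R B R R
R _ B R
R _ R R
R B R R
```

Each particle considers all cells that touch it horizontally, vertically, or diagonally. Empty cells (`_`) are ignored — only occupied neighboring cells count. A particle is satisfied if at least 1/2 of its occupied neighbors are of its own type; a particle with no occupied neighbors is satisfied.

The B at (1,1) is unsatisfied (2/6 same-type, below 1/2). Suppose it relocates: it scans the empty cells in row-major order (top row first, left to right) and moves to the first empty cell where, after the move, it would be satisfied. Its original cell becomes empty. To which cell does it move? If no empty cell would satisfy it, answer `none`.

(1,0)

Vacating (1,1). Empty cells in order:
  (1,0): 2/4 same-type → satisfied — stop here.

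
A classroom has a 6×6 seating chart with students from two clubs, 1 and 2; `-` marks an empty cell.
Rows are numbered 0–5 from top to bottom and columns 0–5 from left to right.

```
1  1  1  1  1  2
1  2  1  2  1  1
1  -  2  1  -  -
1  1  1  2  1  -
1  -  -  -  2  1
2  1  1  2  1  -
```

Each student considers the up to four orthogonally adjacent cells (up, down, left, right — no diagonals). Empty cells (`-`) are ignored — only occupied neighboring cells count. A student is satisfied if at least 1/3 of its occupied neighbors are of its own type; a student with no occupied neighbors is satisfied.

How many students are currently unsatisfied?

(0,0)1 2/2 satisfied
(0,1)1 2/3 satisfied
(0,2)1 3/3 satisfied
(0,3)1 2/3 satisfied
(0,4)1 2/3 satisfied
(0,5)2 0/2 not
(1,0)1 2/3 satisfied
(1,1)2 0/3 not
(1,2)1 1/4 not
(1,3)2 0/4 not
(1,4)1 2/3 satisfied
(1,5)1 1/2 satisfied
(2,0)1 2/2 satisfied
(2,2)2 0/3 not
(2,3)1 0/3 not
(3,0)1 3/3 satisfied
(3,1)1 2/2 satisfied
(3,2)1 1/3 satisfied
(3,3)2 0/3 not
(3,4)1 0/2 not
(4,0)1 1/2 satisfied
(4,4)2 0/3 not
(4,5)1 0/1 not
(5,0)2 0/2 not
(5,1)1 1/2 satisfied
(5,2)1 1/2 satisfied
(5,3)2 0/2 not
(5,4)1 0/2 not
Unsatisfied: (0,5), (1,1), (1,2), (1,3), (2,2), (2,3), (3,3), (3,4), (4,4), (4,5), (5,0), (5,3), (5,4) — 13 in total.

13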